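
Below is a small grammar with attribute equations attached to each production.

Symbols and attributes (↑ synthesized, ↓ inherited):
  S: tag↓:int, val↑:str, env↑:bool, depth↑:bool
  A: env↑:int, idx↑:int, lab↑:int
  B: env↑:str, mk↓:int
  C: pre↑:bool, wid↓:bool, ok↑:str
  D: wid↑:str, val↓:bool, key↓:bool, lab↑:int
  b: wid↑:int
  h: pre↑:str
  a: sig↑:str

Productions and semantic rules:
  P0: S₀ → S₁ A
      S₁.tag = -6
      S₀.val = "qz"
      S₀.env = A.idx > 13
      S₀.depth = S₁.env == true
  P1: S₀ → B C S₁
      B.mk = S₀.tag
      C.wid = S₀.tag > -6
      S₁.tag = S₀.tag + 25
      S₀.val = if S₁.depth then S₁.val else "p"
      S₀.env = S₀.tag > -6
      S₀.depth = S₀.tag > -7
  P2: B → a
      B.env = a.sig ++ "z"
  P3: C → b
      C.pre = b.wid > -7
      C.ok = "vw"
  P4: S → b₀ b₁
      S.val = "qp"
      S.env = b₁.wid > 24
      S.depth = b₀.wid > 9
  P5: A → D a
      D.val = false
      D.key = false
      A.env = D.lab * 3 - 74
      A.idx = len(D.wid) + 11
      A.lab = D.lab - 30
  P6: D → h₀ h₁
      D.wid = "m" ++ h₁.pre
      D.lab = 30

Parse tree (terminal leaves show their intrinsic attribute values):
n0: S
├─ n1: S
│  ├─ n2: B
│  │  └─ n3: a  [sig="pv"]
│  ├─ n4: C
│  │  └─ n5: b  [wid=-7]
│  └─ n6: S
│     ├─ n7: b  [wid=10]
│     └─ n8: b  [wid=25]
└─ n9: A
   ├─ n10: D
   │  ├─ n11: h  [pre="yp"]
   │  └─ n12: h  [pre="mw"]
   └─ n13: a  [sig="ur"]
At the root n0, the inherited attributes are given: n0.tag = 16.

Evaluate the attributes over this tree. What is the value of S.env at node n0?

true

1. n0.tag = 16  [given at root]
2. n1.tag = -6  [-6]
3. n2.mk = -6  [S₀.tag]
4. n3.sig = "pv"  [terminal]
5. n2.env = "pvz"  [a.sig ++ "z"]
6. n4.wid = false  [S₀.tag > -6]
7. n5.wid = -7  [terminal]
8. n4.pre = false  [b.wid > -7]
9. n4.ok = "vw"  ["vw"]
10. n6.tag = 19  [S₀.tag + 25]
11. n7.wid = 10  [terminal]
12. n8.wid = 25  [terminal]
13. n6.val = "qp"  ["qp"]
14. n6.env = true  [b₁.wid > 24]
15. n6.depth = true  [b₀.wid > 9]
16. n1.val = "qp"  [if S₁.depth then S₁.val else "p"]
17. n1.env = false  [S₀.tag > -6]
18. n1.depth = true  [S₀.tag > -7]
19. n10.val = false  [false]
20. n10.key = false  [false]
21. n11.pre = "yp"  [terminal]
22. n12.pre = "mw"  [terminal]
23. n10.wid = "mmw"  ["m" ++ h₁.pre]
24. n10.lab = 30  [30]
25. n13.sig = "ur"  [terminal]
26. n9.env = 16  [D.lab * 3 - 74]
27. n9.idx = 14  [len(D.wid) + 11]
28. n9.lab = 0  [D.lab - 30]
29. n0.val = "qz"  ["qz"]
30. n0.env = true  [A.idx > 13]
31. n0.depth = false  [S₁.env == true]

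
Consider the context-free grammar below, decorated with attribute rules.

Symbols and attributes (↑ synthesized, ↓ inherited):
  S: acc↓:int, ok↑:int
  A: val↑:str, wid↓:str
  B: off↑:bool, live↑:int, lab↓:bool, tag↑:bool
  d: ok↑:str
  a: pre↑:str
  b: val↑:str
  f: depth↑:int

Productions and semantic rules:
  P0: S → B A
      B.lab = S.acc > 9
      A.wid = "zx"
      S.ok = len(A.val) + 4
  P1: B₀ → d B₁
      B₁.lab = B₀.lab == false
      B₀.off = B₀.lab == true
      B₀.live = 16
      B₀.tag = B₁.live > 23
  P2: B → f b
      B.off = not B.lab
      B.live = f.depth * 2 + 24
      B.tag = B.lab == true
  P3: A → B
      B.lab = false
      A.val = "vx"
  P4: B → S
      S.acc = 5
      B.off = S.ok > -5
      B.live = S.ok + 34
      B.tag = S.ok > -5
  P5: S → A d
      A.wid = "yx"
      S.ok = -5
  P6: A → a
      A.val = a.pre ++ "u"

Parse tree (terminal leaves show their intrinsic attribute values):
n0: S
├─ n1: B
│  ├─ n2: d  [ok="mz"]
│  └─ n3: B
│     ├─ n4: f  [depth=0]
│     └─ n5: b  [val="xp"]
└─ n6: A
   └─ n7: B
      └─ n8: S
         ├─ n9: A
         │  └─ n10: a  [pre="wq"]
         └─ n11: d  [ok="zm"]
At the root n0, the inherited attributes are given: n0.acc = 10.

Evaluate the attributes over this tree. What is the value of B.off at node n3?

1. n0.acc = 10  [given at root]
2. n1.lab = true  [S.acc > 9]
3. n2.ok = "mz"  [terminal]
4. n3.lab = false  [B₀.lab == false]
5. n4.depth = 0  [terminal]
6. n5.val = "xp"  [terminal]
7. n3.off = true  [not B.lab]
8. n3.live = 24  [f.depth * 2 + 24]
9. n3.tag = false  [B.lab == true]
10. n1.off = true  [B₀.lab == true]
11. n1.live = 16  [16]
12. n1.tag = true  [B₁.live > 23]
13. n6.wid = "zx"  ["zx"]
14. n7.lab = false  [false]
15. n8.acc = 5  [5]
16. n9.wid = "yx"  ["yx"]
17. n10.pre = "wq"  [terminal]
18. n9.val = "wqu"  [a.pre ++ "u"]
19. n11.ok = "zm"  [terminal]
20. n8.ok = -5  [-5]
21. n7.off = false  [S.ok > -5]
22. n7.live = 29  [S.ok + 34]
23. n7.tag = false  [S.ok > -5]
24. n6.val = "vx"  ["vx"]
25. n0.ok = 6  [len(A.val) + 4]

true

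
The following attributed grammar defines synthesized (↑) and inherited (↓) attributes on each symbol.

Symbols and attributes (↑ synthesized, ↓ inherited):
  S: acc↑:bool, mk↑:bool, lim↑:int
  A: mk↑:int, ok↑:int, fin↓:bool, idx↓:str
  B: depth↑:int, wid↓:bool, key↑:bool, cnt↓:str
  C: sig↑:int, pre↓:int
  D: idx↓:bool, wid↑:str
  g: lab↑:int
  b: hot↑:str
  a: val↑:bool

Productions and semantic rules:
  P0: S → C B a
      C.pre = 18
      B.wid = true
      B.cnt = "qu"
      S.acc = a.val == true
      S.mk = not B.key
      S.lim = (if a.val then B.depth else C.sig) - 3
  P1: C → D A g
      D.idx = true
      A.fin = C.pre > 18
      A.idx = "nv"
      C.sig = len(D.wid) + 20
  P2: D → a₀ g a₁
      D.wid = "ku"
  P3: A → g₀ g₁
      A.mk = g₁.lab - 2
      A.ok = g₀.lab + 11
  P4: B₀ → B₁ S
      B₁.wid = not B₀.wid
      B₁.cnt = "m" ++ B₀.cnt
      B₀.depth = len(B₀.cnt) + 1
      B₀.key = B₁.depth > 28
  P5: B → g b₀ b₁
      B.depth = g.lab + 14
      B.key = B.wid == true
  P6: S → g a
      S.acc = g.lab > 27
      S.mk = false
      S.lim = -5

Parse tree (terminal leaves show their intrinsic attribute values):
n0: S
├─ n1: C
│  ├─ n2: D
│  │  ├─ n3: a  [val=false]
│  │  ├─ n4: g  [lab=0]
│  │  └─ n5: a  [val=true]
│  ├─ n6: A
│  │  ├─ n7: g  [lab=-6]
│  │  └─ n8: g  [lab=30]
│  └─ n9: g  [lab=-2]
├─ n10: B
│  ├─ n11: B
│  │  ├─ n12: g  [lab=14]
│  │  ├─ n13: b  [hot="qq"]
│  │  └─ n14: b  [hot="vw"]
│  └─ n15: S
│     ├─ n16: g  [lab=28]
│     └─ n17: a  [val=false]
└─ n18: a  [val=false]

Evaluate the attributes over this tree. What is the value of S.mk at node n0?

1. n1.pre = 18  [18]
2. n2.idx = true  [true]
3. n3.val = false  [terminal]
4. n4.lab = 0  [terminal]
5. n5.val = true  [terminal]
6. n2.wid = "ku"  ["ku"]
7. n6.fin = false  [C.pre > 18]
8. n6.idx = "nv"  ["nv"]
9. n7.lab = -6  [terminal]
10. n8.lab = 30  [terminal]
11. n6.mk = 28  [g₁.lab - 2]
12. n6.ok = 5  [g₀.lab + 11]
13. n9.lab = -2  [terminal]
14. n1.sig = 22  [len(D.wid) + 20]
15. n10.wid = true  [true]
16. n10.cnt = "qu"  ["qu"]
17. n11.wid = false  [not B₀.wid]
18. n11.cnt = "mqu"  ["m" ++ B₀.cnt]
19. n12.lab = 14  [terminal]
20. n13.hot = "qq"  [terminal]
21. n14.hot = "vw"  [terminal]
22. n11.depth = 28  [g.lab + 14]
23. n11.key = false  [B.wid == true]
24. n16.lab = 28  [terminal]
25. n17.val = false  [terminal]
26. n15.acc = true  [g.lab > 27]
27. n15.mk = false  [false]
28. n15.lim = -5  [-5]
29. n10.depth = 3  [len(B₀.cnt) + 1]
30. n10.key = false  [B₁.depth > 28]
31. n18.val = false  [terminal]
32. n0.acc = false  [a.val == true]
33. n0.mk = true  [not B.key]
34. n0.lim = 19  [(if a.val then B.depth else C.sig) - 3]

true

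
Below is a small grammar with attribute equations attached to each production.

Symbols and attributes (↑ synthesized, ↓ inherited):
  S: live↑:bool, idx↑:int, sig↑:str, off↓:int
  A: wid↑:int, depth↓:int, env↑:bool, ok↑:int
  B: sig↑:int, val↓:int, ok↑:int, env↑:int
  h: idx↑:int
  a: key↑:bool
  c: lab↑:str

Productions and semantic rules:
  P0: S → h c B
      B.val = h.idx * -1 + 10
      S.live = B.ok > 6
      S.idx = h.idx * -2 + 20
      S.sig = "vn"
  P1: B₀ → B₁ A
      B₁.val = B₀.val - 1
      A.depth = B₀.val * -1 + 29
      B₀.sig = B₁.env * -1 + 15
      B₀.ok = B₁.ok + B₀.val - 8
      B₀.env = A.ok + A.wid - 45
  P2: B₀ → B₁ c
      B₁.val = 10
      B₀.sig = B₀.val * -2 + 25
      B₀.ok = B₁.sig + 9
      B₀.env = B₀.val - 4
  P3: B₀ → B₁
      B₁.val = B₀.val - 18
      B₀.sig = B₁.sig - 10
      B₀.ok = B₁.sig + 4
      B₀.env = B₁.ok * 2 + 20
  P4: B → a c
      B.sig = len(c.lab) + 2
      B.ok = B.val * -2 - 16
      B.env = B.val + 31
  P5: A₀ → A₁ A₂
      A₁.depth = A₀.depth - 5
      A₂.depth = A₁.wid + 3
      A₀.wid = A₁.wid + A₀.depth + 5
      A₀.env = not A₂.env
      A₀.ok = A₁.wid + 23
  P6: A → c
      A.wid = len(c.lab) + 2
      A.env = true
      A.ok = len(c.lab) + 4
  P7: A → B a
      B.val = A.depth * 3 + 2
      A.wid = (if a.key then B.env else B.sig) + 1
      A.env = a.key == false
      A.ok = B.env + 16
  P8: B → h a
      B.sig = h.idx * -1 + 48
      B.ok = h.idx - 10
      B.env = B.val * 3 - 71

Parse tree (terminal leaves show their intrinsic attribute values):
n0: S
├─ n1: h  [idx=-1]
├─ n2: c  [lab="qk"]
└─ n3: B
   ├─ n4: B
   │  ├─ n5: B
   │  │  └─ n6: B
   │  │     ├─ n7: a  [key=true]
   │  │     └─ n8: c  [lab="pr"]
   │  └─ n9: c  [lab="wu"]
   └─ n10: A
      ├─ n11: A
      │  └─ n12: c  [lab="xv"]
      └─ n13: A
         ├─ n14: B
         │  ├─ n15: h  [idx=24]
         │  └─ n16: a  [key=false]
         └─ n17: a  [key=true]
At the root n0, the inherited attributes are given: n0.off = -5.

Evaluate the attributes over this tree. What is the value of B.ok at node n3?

6

1. n0.off = -5  [given at root]
2. n1.idx = -1  [terminal]
3. n2.lab = "qk"  [terminal]
4. n3.val = 11  [h.idx * -1 + 10]
5. n4.val = 10  [B₀.val - 1]
6. n5.val = 10  [10]
7. n6.val = -8  [B₀.val - 18]
8. n7.key = true  [terminal]
9. n8.lab = "pr"  [terminal]
10. n6.sig = 4  [len(c.lab) + 2]
11. n6.ok = 0  [B.val * -2 - 16]
12. n6.env = 23  [B.val + 31]
13. n5.sig = -6  [B₁.sig - 10]
14. n5.ok = 8  [B₁.sig + 4]
15. n5.env = 20  [B₁.ok * 2 + 20]
16. n9.lab = "wu"  [terminal]
17. n4.sig = 5  [B₀.val * -2 + 25]
18. n4.ok = 3  [B₁.sig + 9]
19. n4.env = 6  [B₀.val - 4]
20. n10.depth = 18  [B₀.val * -1 + 29]
21. n11.depth = 13  [A₀.depth - 5]
22. n12.lab = "xv"  [terminal]
23. n11.wid = 4  [len(c.lab) + 2]
24. n11.env = true  [true]
25. n11.ok = 6  [len(c.lab) + 4]
26. n13.depth = 7  [A₁.wid + 3]
27. n14.val = 23  [A.depth * 3 + 2]
28. n15.idx = 24  [terminal]
29. n16.key = false  [terminal]
30. n14.sig = 24  [h.idx * -1 + 48]
31. n14.ok = 14  [h.idx - 10]
32. n14.env = -2  [B.val * 3 - 71]
33. n17.key = true  [terminal]
34. n13.wid = -1  [(if a.key then B.env else B.sig) + 1]
35. n13.env = false  [a.key == false]
36. n13.ok = 14  [B.env + 16]
37. n10.wid = 27  [A₁.wid + A₀.depth + 5]
38. n10.env = true  [not A₂.env]
39. n10.ok = 27  [A₁.wid + 23]
40. n3.sig = 9  [B₁.env * -1 + 15]
41. n3.ok = 6  [B₁.ok + B₀.val - 8]
42. n3.env = 9  [A.ok + A.wid - 45]
43. n0.live = false  [B.ok > 6]
44. n0.idx = 22  [h.idx * -2 + 20]
45. n0.sig = "vn"  ["vn"]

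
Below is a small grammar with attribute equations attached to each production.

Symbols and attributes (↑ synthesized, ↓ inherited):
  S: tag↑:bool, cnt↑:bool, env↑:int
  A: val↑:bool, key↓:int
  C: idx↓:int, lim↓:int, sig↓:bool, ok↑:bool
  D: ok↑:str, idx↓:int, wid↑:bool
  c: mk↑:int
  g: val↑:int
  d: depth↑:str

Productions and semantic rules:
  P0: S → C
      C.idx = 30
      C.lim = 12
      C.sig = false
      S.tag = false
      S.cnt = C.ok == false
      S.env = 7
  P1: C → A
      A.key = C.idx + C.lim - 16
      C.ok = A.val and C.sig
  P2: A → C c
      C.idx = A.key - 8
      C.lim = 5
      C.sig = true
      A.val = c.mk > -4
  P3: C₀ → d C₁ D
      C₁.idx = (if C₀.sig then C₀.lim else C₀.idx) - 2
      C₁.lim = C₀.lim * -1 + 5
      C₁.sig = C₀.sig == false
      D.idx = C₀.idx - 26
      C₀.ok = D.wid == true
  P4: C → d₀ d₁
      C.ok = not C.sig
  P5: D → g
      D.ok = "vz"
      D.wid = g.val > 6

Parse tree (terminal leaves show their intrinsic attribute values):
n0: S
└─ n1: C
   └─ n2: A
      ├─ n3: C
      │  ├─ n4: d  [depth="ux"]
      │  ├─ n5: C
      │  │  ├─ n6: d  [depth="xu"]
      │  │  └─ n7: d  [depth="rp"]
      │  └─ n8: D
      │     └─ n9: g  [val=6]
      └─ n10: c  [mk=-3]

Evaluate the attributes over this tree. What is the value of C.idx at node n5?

1. n1.idx = 30  [30]
2. n1.lim = 12  [12]
3. n1.sig = false  [false]
4. n2.key = 26  [C.idx + C.lim - 16]
5. n3.idx = 18  [A.key - 8]
6. n3.lim = 5  [5]
7. n3.sig = true  [true]
8. n4.depth = "ux"  [terminal]
9. n5.idx = 3  [(if C₀.sig then C₀.lim else C₀.idx) - 2]
10. n5.lim = 0  [C₀.lim * -1 + 5]
11. n5.sig = false  [C₀.sig == false]
12. n6.depth = "xu"  [terminal]
13. n7.depth = "rp"  [terminal]
14. n5.ok = true  [not C.sig]
15. n8.idx = -8  [C₀.idx - 26]
16. n9.val = 6  [terminal]
17. n8.ok = "vz"  ["vz"]
18. n8.wid = false  [g.val > 6]
19. n3.ok = false  [D.wid == true]
20. n10.mk = -3  [terminal]
21. n2.val = true  [c.mk > -4]
22. n1.ok = false  [A.val and C.sig]
23. n0.tag = false  [false]
24. n0.cnt = true  [C.ok == false]
25. n0.env = 7  [7]

3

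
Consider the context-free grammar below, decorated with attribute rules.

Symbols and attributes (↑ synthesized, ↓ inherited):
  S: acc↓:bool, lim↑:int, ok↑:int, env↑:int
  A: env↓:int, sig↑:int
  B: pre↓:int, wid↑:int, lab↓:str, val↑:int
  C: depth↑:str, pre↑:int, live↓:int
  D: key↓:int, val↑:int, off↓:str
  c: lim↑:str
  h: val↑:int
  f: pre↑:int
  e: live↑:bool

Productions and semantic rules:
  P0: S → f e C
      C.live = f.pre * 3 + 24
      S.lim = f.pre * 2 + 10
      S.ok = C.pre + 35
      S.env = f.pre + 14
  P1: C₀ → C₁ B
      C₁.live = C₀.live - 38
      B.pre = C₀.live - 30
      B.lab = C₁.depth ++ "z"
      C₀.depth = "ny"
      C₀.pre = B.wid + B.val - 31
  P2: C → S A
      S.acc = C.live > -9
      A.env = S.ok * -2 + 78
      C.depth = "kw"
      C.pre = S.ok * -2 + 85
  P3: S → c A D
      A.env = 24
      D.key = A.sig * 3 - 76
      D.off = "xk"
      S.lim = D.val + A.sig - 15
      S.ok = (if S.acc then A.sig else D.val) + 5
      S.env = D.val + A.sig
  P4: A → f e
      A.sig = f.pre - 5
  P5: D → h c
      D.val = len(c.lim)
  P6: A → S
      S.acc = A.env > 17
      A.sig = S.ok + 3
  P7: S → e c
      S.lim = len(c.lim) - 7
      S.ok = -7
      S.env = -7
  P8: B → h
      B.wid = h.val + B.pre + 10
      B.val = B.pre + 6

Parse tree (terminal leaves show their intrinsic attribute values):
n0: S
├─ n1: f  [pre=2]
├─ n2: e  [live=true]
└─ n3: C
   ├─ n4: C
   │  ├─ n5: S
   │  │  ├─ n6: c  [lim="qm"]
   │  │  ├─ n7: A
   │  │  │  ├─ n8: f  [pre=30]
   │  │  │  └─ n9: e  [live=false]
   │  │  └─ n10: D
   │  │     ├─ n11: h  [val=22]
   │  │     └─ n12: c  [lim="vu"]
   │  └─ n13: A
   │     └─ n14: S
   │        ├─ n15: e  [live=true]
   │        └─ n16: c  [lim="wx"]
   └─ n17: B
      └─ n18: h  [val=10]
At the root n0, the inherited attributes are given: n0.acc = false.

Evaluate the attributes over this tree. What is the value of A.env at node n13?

18

1. n0.acc = false  [given at root]
2. n1.pre = 2  [terminal]
3. n2.live = true  [terminal]
4. n3.live = 30  [f.pre * 3 + 24]
5. n4.live = -8  [C₀.live - 38]
6. n5.acc = true  [C.live > -9]
7. n6.lim = "qm"  [terminal]
8. n7.env = 24  [24]
9. n8.pre = 30  [terminal]
10. n9.live = false  [terminal]
11. n7.sig = 25  [f.pre - 5]
12. n10.key = -1  [A.sig * 3 - 76]
13. n10.off = "xk"  ["xk"]
14. n11.val = 22  [terminal]
15. n12.lim = "vu"  [terminal]
16. n10.val = 2  [len(c.lim)]
17. n5.lim = 12  [D.val + A.sig - 15]
18. n5.ok = 30  [(if S.acc then A.sig else D.val) + 5]
19. n5.env = 27  [D.val + A.sig]
20. n13.env = 18  [S.ok * -2 + 78]
21. n14.acc = true  [A.env > 17]
22. n15.live = true  [terminal]
23. n16.lim = "wx"  [terminal]
24. n14.lim = -5  [len(c.lim) - 7]
25. n14.ok = -7  [-7]
26. n14.env = -7  [-7]
27. n13.sig = -4  [S.ok + 3]
28. n4.depth = "kw"  ["kw"]
29. n4.pre = 25  [S.ok * -2 + 85]
30. n17.pre = 0  [C₀.live - 30]
31. n17.lab = "kwz"  [C₁.depth ++ "z"]
32. n18.val = 10  [terminal]
33. n17.wid = 20  [h.val + B.pre + 10]
34. n17.val = 6  [B.pre + 6]
35. n3.depth = "ny"  ["ny"]
36. n3.pre = -5  [B.wid + B.val - 31]
37. n0.lim = 14  [f.pre * 2 + 10]
38. n0.ok = 30  [C.pre + 35]
39. n0.env = 16  [f.pre + 14]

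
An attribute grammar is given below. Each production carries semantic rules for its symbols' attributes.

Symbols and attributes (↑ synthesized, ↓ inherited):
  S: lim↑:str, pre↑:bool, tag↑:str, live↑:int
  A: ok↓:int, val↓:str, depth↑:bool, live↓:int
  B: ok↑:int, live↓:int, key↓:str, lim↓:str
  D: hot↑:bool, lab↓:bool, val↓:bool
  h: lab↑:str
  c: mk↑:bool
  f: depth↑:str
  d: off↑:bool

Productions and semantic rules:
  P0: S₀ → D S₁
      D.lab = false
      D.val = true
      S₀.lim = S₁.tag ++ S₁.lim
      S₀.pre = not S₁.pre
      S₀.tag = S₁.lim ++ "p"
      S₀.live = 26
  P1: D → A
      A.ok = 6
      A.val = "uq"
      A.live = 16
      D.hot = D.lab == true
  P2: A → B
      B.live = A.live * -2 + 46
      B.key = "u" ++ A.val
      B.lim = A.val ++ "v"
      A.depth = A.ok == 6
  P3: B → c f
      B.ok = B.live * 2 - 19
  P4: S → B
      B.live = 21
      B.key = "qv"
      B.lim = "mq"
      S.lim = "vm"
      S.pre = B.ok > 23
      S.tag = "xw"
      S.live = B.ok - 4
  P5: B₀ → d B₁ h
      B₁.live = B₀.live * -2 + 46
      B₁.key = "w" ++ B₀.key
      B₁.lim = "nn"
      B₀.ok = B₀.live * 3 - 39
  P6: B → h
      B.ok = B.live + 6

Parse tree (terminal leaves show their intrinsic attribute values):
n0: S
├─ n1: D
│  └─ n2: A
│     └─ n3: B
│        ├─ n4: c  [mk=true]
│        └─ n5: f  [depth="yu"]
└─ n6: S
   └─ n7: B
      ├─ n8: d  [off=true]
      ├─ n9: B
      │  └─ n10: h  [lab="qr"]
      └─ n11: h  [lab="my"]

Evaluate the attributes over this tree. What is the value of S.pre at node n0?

1. n1.lab = false  [false]
2. n1.val = true  [true]
3. n2.ok = 6  [6]
4. n2.val = "uq"  ["uq"]
5. n2.live = 16  [16]
6. n3.live = 14  [A.live * -2 + 46]
7. n3.key = "uuq"  ["u" ++ A.val]
8. n3.lim = "uqv"  [A.val ++ "v"]
9. n4.mk = true  [terminal]
10. n5.depth = "yu"  [terminal]
11. n3.ok = 9  [B.live * 2 - 19]
12. n2.depth = true  [A.ok == 6]
13. n1.hot = false  [D.lab == true]
14. n7.live = 21  [21]
15. n7.key = "qv"  ["qv"]
16. n7.lim = "mq"  ["mq"]
17. n8.off = true  [terminal]
18. n9.live = 4  [B₀.live * -2 + 46]
19. n9.key = "wqv"  ["w" ++ B₀.key]
20. n9.lim = "nn"  ["nn"]
21. n10.lab = "qr"  [terminal]
22. n9.ok = 10  [B.live + 6]
23. n11.lab = "my"  [terminal]
24. n7.ok = 24  [B₀.live * 3 - 39]
25. n6.lim = "vm"  ["vm"]
26. n6.pre = true  [B.ok > 23]
27. n6.tag = "xw"  ["xw"]
28. n6.live = 20  [B.ok - 4]
29. n0.lim = "xwvm"  [S₁.tag ++ S₁.lim]
30. n0.pre = false  [not S₁.pre]
31. n0.tag = "vmp"  [S₁.lim ++ "p"]
32. n0.live = 26  [26]

false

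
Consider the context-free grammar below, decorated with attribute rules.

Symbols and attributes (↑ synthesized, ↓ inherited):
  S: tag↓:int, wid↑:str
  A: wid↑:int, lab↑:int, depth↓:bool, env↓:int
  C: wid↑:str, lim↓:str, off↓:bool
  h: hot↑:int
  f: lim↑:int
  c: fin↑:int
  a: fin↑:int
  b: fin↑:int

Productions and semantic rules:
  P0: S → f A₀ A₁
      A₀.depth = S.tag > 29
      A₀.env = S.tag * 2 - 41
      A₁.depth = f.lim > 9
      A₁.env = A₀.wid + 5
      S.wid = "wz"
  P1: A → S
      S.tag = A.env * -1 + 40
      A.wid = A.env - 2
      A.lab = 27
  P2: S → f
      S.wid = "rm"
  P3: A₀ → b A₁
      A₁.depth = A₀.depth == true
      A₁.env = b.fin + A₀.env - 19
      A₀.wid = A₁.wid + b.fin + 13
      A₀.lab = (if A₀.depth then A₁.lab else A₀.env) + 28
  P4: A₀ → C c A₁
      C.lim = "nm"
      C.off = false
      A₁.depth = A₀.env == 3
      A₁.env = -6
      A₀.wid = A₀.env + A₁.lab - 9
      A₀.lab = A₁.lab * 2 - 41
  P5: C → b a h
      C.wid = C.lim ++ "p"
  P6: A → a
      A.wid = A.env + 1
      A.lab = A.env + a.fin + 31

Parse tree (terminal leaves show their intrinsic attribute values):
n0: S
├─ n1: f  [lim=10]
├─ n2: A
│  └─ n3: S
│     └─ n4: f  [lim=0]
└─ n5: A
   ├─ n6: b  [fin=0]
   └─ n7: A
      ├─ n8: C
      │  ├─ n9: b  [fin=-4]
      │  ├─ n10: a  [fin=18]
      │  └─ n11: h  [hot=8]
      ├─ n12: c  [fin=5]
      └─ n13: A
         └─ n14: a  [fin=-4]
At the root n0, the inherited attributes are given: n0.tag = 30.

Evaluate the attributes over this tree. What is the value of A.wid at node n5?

28

1. n0.tag = 30  [given at root]
2. n1.lim = 10  [terminal]
3. n2.depth = true  [S.tag > 29]
4. n2.env = 19  [S.tag * 2 - 41]
5. n3.tag = 21  [A.env * -1 + 40]
6. n4.lim = 0  [terminal]
7. n3.wid = "rm"  ["rm"]
8. n2.wid = 17  [A.env - 2]
9. n2.lab = 27  [27]
10. n5.depth = true  [f.lim > 9]
11. n5.env = 22  [A₀.wid + 5]
12. n6.fin = 0  [terminal]
13. n7.depth = true  [A₀.depth == true]
14. n7.env = 3  [b.fin + A₀.env - 19]
15. n8.lim = "nm"  ["nm"]
16. n8.off = false  [false]
17. n9.fin = -4  [terminal]
18. n10.fin = 18  [terminal]
19. n11.hot = 8  [terminal]
20. n8.wid = "nmp"  [C.lim ++ "p"]
21. n12.fin = 5  [terminal]
22. n13.depth = true  [A₀.env == 3]
23. n13.env = -6  [-6]
24. n14.fin = -4  [terminal]
25. n13.wid = -5  [A.env + 1]
26. n13.lab = 21  [A.env + a.fin + 31]
27. n7.wid = 15  [A₀.env + A₁.lab - 9]
28. n7.lab = 1  [A₁.lab * 2 - 41]
29. n5.wid = 28  [A₁.wid + b.fin + 13]
30. n5.lab = 29  [(if A₀.depth then A₁.lab else A₀.env) + 28]
31. n0.wid = "wz"  ["wz"]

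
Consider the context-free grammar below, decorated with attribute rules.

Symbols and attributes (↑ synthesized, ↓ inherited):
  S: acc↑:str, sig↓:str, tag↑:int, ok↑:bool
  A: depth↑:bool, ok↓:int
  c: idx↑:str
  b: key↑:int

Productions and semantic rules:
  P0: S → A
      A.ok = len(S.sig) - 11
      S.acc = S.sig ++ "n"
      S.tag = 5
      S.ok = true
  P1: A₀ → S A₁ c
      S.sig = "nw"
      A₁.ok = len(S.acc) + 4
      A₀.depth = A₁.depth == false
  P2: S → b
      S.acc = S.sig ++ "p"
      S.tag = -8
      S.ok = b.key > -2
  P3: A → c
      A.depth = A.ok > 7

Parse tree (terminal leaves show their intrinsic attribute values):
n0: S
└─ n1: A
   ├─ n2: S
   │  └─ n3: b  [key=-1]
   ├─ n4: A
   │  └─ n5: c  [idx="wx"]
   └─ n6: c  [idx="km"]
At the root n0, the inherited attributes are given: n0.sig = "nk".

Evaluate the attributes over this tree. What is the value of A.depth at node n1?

true

1. n0.sig = "nk"  [given at root]
2. n1.ok = -9  [len(S.sig) - 11]
3. n2.sig = "nw"  ["nw"]
4. n3.key = -1  [terminal]
5. n2.acc = "nwp"  [S.sig ++ "p"]
6. n2.tag = -8  [-8]
7. n2.ok = true  [b.key > -2]
8. n4.ok = 7  [len(S.acc) + 4]
9. n5.idx = "wx"  [terminal]
10. n4.depth = false  [A.ok > 7]
11. n6.idx = "km"  [terminal]
12. n1.depth = true  [A₁.depth == false]
13. n0.acc = "nkn"  [S.sig ++ "n"]
14. n0.tag = 5  [5]
15. n0.ok = true  [true]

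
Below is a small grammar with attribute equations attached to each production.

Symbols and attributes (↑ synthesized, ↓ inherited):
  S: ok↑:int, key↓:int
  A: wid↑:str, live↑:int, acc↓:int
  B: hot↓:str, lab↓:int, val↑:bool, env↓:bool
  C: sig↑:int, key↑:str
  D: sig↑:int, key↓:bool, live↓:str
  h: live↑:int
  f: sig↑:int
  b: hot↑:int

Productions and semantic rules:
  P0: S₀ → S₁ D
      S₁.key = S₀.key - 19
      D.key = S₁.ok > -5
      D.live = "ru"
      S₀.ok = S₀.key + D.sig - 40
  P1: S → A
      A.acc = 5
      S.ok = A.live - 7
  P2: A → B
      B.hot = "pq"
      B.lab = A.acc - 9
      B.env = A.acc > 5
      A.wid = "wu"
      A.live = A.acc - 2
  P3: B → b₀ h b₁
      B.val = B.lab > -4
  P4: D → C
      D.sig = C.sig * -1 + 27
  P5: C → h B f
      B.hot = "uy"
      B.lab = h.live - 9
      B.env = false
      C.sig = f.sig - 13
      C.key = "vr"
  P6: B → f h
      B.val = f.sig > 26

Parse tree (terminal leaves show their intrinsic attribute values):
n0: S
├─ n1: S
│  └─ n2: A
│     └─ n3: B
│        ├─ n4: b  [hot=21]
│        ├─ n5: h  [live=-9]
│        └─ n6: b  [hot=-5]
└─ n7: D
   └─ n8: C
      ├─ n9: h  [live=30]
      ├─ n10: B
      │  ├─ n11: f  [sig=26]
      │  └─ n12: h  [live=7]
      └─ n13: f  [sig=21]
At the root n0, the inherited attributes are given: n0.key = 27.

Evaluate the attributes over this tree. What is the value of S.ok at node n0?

6

1. n0.key = 27  [given at root]
2. n1.key = 8  [S₀.key - 19]
3. n2.acc = 5  [5]
4. n3.hot = "pq"  ["pq"]
5. n3.lab = -4  [A.acc - 9]
6. n3.env = false  [A.acc > 5]
7. n4.hot = 21  [terminal]
8. n5.live = -9  [terminal]
9. n6.hot = -5  [terminal]
10. n3.val = false  [B.lab > -4]
11. n2.wid = "wu"  ["wu"]
12. n2.live = 3  [A.acc - 2]
13. n1.ok = -4  [A.live - 7]
14. n7.key = true  [S₁.ok > -5]
15. n7.live = "ru"  ["ru"]
16. n9.live = 30  [terminal]
17. n10.hot = "uy"  ["uy"]
18. n10.lab = 21  [h.live - 9]
19. n10.env = false  [false]
20. n11.sig = 26  [terminal]
21. n12.live = 7  [terminal]
22. n10.val = false  [f.sig > 26]
23. n13.sig = 21  [terminal]
24. n8.sig = 8  [f.sig - 13]
25. n8.key = "vr"  ["vr"]
26. n7.sig = 19  [C.sig * -1 + 27]
27. n0.ok = 6  [S₀.key + D.sig - 40]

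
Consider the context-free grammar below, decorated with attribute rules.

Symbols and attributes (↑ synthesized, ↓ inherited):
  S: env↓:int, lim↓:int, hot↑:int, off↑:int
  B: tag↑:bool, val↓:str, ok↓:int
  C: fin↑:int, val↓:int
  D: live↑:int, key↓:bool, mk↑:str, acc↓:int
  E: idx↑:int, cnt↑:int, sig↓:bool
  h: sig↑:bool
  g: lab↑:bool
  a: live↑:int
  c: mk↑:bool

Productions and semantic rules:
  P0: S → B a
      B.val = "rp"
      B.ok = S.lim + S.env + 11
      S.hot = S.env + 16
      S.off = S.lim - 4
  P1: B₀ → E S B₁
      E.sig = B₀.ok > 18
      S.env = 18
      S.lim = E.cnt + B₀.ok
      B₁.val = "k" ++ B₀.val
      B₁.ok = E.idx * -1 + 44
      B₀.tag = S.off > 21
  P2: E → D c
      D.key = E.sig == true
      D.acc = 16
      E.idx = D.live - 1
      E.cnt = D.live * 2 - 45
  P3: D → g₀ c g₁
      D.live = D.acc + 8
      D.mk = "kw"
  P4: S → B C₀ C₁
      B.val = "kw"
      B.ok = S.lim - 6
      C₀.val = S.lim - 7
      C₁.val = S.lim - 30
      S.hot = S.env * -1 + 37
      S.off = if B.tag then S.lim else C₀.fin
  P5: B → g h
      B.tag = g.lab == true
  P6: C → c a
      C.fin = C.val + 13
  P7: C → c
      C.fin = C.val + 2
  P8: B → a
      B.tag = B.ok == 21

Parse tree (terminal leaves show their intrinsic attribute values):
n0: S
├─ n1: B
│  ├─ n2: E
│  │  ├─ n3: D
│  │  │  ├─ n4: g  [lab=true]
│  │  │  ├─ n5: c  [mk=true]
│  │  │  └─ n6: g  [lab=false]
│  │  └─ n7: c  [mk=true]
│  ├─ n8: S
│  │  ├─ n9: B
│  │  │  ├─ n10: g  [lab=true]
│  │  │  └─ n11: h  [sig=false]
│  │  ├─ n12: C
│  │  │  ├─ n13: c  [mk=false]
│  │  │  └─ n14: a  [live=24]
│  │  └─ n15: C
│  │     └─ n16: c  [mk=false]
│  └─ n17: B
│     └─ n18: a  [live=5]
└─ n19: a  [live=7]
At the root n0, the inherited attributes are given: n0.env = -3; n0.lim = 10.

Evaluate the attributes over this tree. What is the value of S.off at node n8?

1. n0.env = -3  [given at root]
2. n0.lim = 10  [given at root]
3. n1.val = "rp"  ["rp"]
4. n1.ok = 18  [S.lim + S.env + 11]
5. n2.sig = false  [B₀.ok > 18]
6. n3.key = false  [E.sig == true]
7. n3.acc = 16  [16]
8. n4.lab = true  [terminal]
9. n5.mk = true  [terminal]
10. n6.lab = false  [terminal]
11. n3.live = 24  [D.acc + 8]
12. n3.mk = "kw"  ["kw"]
13. n7.mk = true  [terminal]
14. n2.idx = 23  [D.live - 1]
15. n2.cnt = 3  [D.live * 2 - 45]
16. n8.env = 18  [18]
17. n8.lim = 21  [E.cnt + B₀.ok]
18. n9.val = "kw"  ["kw"]
19. n9.ok = 15  [S.lim - 6]
20. n10.lab = true  [terminal]
21. n11.sig = false  [terminal]
22. n9.tag = true  [g.lab == true]
23. n12.val = 14  [S.lim - 7]
24. n13.mk = false  [terminal]
25. n14.live = 24  [terminal]
26. n12.fin = 27  [C.val + 13]
27. n15.val = -9  [S.lim - 30]
28. n16.mk = false  [terminal]
29. n15.fin = -7  [C.val + 2]
30. n8.hot = 19  [S.env * -1 + 37]
31. n8.off = 21  [if B.tag then S.lim else C₀.fin]
32. n17.val = "krp"  ["k" ++ B₀.val]
33. n17.ok = 21  [E.idx * -1 + 44]
34. n18.live = 5  [terminal]
35. n17.tag = true  [B.ok == 21]
36. n1.tag = false  [S.off > 21]
37. n19.live = 7  [terminal]
38. n0.hot = 13  [S.env + 16]
39. n0.off = 6  [S.lim - 4]

21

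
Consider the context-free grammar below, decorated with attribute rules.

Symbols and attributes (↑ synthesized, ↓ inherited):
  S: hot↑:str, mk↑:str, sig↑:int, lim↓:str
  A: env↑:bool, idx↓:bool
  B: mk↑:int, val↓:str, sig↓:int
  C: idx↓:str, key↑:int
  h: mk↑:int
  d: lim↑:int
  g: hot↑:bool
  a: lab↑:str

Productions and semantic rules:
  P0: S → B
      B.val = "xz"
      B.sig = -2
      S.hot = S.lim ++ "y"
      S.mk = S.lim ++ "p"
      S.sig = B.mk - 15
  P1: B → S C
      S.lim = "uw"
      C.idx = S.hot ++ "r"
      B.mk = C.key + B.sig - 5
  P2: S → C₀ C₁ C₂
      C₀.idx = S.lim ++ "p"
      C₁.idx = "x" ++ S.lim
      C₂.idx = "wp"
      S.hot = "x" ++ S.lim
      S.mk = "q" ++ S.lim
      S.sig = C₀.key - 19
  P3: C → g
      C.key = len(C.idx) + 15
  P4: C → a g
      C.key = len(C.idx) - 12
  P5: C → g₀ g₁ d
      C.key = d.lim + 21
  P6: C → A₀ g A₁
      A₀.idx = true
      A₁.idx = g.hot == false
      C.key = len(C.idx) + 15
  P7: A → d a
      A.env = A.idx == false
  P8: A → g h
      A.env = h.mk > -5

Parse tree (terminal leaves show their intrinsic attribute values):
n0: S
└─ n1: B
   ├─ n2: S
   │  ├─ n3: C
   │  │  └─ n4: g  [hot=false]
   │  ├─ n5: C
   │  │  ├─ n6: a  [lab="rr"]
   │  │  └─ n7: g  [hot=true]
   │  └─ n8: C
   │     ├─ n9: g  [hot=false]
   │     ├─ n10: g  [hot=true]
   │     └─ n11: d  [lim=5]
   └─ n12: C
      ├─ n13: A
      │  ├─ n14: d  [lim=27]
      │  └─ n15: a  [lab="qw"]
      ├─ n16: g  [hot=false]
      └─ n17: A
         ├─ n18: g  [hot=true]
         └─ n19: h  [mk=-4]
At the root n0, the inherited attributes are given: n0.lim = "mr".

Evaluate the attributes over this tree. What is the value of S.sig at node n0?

1. n0.lim = "mr"  [given at root]
2. n1.val = "xz"  ["xz"]
3. n1.sig = -2  [-2]
4. n2.lim = "uw"  ["uw"]
5. n3.idx = "uwp"  [S.lim ++ "p"]
6. n4.hot = false  [terminal]
7. n3.key = 18  [len(C.idx) + 15]
8. n5.idx = "xuw"  ["x" ++ S.lim]
9. n6.lab = "rr"  [terminal]
10. n7.hot = true  [terminal]
11. n5.key = -9  [len(C.idx) - 12]
12. n8.idx = "wp"  ["wp"]
13. n9.hot = false  [terminal]
14. n10.hot = true  [terminal]
15. n11.lim = 5  [terminal]
16. n8.key = 26  [d.lim + 21]
17. n2.hot = "xuw"  ["x" ++ S.lim]
18. n2.mk = "quw"  ["q" ++ S.lim]
19. n2.sig = -1  [C₀.key - 19]
20. n12.idx = "xuwr"  [S.hot ++ "r"]
21. n13.idx = true  [true]
22. n14.lim = 27  [terminal]
23. n15.lab = "qw"  [terminal]
24. n13.env = false  [A.idx == false]
25. n16.hot = false  [terminal]
26. n17.idx = true  [g.hot == false]
27. n18.hot = true  [terminal]
28. n19.mk = -4  [terminal]
29. n17.env = true  [h.mk > -5]
30. n12.key = 19  [len(C.idx) + 15]
31. n1.mk = 12  [C.key + B.sig - 5]
32. n0.hot = "mry"  [S.lim ++ "y"]
33. n0.mk = "mrp"  [S.lim ++ "p"]
34. n0.sig = -3  [B.mk - 15]

-3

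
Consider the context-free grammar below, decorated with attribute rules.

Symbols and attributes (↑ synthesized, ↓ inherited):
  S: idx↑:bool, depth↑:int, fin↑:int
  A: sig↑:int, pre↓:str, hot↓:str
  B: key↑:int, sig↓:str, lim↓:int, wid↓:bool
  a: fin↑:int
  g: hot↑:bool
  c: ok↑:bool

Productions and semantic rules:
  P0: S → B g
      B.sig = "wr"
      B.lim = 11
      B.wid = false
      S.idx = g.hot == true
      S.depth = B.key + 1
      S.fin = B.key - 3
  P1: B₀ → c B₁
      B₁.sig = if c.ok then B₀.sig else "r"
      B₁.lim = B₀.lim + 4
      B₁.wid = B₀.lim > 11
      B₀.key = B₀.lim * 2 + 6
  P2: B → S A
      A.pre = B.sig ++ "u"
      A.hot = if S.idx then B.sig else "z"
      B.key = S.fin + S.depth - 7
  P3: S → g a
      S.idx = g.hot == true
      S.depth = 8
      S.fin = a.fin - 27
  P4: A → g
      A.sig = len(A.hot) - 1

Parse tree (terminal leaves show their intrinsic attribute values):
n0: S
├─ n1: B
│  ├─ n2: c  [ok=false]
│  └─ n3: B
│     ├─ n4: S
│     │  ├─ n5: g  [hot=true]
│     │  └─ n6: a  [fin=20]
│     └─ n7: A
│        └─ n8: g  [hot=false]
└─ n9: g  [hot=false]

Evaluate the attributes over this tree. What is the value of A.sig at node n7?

1. n1.sig = "wr"  ["wr"]
2. n1.lim = 11  [11]
3. n1.wid = false  [false]
4. n2.ok = false  [terminal]
5. n3.sig = "r"  [if c.ok then B₀.sig else "r"]
6. n3.lim = 15  [B₀.lim + 4]
7. n3.wid = false  [B₀.lim > 11]
8. n5.hot = true  [terminal]
9. n6.fin = 20  [terminal]
10. n4.idx = true  [g.hot == true]
11. n4.depth = 8  [8]
12. n4.fin = -7  [a.fin - 27]
13. n7.pre = "ru"  [B.sig ++ "u"]
14. n7.hot = "r"  [if S.idx then B.sig else "z"]
15. n8.hot = false  [terminal]
16. n7.sig = 0  [len(A.hot) - 1]
17. n3.key = -6  [S.fin + S.depth - 7]
18. n1.key = 28  [B₀.lim * 2 + 6]
19. n9.hot = false  [terminal]
20. n0.idx = false  [g.hot == true]
21. n0.depth = 29  [B.key + 1]
22. n0.fin = 25  [B.key - 3]

0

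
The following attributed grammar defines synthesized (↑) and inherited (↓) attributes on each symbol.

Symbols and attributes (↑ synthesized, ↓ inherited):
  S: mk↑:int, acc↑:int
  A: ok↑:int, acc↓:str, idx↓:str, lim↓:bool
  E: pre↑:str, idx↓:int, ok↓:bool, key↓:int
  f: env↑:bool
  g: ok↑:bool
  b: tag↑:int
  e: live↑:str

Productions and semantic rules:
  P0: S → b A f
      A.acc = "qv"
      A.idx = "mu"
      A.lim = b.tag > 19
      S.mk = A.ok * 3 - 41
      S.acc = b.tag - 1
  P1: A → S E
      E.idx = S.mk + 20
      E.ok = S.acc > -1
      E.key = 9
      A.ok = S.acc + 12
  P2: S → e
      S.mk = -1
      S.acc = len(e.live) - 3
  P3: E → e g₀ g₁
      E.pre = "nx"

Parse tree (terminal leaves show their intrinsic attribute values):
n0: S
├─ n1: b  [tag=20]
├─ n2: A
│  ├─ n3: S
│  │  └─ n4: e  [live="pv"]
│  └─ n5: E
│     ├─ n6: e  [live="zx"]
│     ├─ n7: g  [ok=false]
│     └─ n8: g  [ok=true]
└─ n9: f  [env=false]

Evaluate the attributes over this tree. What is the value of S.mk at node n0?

-8

1. n1.tag = 20  [terminal]
2. n2.acc = "qv"  ["qv"]
3. n2.idx = "mu"  ["mu"]
4. n2.lim = true  [b.tag > 19]
5. n4.live = "pv"  [terminal]
6. n3.mk = -1  [-1]
7. n3.acc = -1  [len(e.live) - 3]
8. n5.idx = 19  [S.mk + 20]
9. n5.ok = false  [S.acc > -1]
10. n5.key = 9  [9]
11. n6.live = "zx"  [terminal]
12. n7.ok = false  [terminal]
13. n8.ok = true  [terminal]
14. n5.pre = "nx"  ["nx"]
15. n2.ok = 11  [S.acc + 12]
16. n9.env = false  [terminal]
17. n0.mk = -8  [A.ok * 3 - 41]
18. n0.acc = 19  [b.tag - 1]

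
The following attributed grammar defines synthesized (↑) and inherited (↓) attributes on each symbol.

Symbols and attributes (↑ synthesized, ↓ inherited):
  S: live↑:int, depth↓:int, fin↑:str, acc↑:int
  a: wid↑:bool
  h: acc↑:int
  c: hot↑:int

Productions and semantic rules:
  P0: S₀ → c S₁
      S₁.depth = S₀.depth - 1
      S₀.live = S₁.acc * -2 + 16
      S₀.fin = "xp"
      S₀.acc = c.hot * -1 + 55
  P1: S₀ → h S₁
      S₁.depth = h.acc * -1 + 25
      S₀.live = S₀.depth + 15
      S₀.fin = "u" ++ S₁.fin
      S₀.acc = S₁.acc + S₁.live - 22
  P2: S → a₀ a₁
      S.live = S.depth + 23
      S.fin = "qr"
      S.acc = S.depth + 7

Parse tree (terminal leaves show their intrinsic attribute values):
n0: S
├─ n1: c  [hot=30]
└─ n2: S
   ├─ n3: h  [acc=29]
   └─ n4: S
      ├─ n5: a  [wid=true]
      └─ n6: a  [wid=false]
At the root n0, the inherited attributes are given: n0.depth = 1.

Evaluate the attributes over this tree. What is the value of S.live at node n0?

16

1. n0.depth = 1  [given at root]
2. n1.hot = 30  [terminal]
3. n2.depth = 0  [S₀.depth - 1]
4. n3.acc = 29  [terminal]
5. n4.depth = -4  [h.acc * -1 + 25]
6. n5.wid = true  [terminal]
7. n6.wid = false  [terminal]
8. n4.live = 19  [S.depth + 23]
9. n4.fin = "qr"  ["qr"]
10. n4.acc = 3  [S.depth + 7]
11. n2.live = 15  [S₀.depth + 15]
12. n2.fin = "uqr"  ["u" ++ S₁.fin]
13. n2.acc = 0  [S₁.acc + S₁.live - 22]
14. n0.live = 16  [S₁.acc * -2 + 16]
15. n0.fin = "xp"  ["xp"]
16. n0.acc = 25  [c.hot * -1 + 55]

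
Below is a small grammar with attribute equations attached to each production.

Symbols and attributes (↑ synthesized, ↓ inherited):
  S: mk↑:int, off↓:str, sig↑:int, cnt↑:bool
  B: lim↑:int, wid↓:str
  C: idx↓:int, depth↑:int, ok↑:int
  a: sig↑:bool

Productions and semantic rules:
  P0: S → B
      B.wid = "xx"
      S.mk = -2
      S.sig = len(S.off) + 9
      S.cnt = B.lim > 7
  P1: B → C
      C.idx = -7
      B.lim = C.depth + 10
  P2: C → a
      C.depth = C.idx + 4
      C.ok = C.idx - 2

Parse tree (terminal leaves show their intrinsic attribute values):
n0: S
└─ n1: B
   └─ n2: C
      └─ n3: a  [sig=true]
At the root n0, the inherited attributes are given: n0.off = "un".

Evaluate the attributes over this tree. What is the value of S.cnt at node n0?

false

1. n0.off = "un"  [given at root]
2. n1.wid = "xx"  ["xx"]
3. n2.idx = -7  [-7]
4. n3.sig = true  [terminal]
5. n2.depth = -3  [C.idx + 4]
6. n2.ok = -9  [C.idx - 2]
7. n1.lim = 7  [C.depth + 10]
8. n0.mk = -2  [-2]
9. n0.sig = 11  [len(S.off) + 9]
10. n0.cnt = false  [B.lim > 7]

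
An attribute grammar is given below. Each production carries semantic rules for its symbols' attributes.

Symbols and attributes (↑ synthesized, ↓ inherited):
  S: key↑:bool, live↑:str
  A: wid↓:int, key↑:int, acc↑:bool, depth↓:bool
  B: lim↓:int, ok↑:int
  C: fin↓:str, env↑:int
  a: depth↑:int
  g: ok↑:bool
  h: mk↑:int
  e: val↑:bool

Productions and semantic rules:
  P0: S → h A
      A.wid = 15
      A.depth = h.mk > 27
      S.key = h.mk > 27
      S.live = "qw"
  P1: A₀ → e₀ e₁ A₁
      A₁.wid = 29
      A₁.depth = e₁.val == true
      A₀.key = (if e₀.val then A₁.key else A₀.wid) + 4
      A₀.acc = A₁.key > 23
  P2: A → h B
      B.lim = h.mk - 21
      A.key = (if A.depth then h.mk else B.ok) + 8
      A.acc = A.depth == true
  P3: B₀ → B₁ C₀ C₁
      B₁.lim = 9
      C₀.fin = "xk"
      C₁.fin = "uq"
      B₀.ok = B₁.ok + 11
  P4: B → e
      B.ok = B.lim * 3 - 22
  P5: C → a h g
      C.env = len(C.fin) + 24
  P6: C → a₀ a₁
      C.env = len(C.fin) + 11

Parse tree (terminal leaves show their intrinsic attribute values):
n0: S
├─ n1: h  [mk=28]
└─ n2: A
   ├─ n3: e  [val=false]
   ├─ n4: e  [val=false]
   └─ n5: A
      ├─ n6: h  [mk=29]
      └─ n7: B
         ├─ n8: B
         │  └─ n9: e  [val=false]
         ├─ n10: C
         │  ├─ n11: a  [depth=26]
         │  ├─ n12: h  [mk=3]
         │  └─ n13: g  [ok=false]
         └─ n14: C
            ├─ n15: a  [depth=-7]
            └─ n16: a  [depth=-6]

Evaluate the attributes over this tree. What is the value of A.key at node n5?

1. n1.mk = 28  [terminal]
2. n2.wid = 15  [15]
3. n2.depth = true  [h.mk > 27]
4. n3.val = false  [terminal]
5. n4.val = false  [terminal]
6. n5.wid = 29  [29]
7. n5.depth = false  [e₁.val == true]
8. n6.mk = 29  [terminal]
9. n7.lim = 8  [h.mk - 21]
10. n8.lim = 9  [9]
11. n9.val = false  [terminal]
12. n8.ok = 5  [B.lim * 3 - 22]
13. n10.fin = "xk"  ["xk"]
14. n11.depth = 26  [terminal]
15. n12.mk = 3  [terminal]
16. n13.ok = false  [terminal]
17. n10.env = 26  [len(C.fin) + 24]
18. n14.fin = "uq"  ["uq"]
19. n15.depth = -7  [terminal]
20. n16.depth = -6  [terminal]
21. n14.env = 13  [len(C.fin) + 11]
22. n7.ok = 16  [B₁.ok + 11]
23. n5.key = 24  [(if A.depth then h.mk else B.ok) + 8]
24. n5.acc = false  [A.depth == true]
25. n2.key = 19  [(if e₀.val then A₁.key else A₀.wid) + 4]
26. n2.acc = true  [A₁.key > 23]
27. n0.key = true  [h.mk > 27]
28. n0.live = "qw"  ["qw"]

24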